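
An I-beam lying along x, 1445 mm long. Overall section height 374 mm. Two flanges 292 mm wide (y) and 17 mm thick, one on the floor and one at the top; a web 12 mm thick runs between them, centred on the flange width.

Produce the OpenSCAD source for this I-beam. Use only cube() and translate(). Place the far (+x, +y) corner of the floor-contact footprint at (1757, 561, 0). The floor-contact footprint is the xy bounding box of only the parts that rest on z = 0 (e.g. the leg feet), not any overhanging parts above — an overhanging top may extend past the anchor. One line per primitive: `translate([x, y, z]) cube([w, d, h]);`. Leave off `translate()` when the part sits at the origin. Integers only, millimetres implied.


translate([312, 269, 0]) cube([1445, 292, 17]);
translate([312, 409, 17]) cube([1445, 12, 340]);
translate([312, 269, 357]) cube([1445, 292, 17]);


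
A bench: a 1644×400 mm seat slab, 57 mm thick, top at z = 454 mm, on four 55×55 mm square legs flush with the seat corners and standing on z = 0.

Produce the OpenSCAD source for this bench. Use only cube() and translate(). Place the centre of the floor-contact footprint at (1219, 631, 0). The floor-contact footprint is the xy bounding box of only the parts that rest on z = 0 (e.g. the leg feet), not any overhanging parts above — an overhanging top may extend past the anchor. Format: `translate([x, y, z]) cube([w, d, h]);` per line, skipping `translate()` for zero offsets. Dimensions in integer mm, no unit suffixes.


translate([397, 431, 397]) cube([1644, 400, 57]);
translate([397, 431, 0]) cube([55, 55, 397]);
translate([397, 776, 0]) cube([55, 55, 397]);
translate([1986, 431, 0]) cube([55, 55, 397]);
translate([1986, 776, 0]) cube([55, 55, 397]);


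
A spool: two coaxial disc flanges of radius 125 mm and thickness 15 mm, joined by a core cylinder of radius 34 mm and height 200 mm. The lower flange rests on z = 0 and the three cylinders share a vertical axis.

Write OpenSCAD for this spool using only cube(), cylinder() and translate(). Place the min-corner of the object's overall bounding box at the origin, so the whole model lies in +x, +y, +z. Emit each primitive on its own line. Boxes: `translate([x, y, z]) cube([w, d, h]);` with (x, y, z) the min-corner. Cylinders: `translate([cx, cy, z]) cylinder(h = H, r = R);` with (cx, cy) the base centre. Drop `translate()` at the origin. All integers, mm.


translate([125, 125, 0]) cylinder(h = 15, r = 125);
translate([125, 125, 15]) cylinder(h = 200, r = 34);
translate([125, 125, 215]) cylinder(h = 15, r = 125);


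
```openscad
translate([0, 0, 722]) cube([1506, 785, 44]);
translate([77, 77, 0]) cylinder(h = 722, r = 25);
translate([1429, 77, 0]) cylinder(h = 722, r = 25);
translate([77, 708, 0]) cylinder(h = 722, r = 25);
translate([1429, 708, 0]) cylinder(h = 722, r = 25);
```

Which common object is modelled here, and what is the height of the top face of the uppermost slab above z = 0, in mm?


A table. The table height is 766 mm.

A 1506×785×44 slab sits at z = 722 on four Ø50 mm round legs — a table. The top surface is at 722 + 44 = 766 mm.


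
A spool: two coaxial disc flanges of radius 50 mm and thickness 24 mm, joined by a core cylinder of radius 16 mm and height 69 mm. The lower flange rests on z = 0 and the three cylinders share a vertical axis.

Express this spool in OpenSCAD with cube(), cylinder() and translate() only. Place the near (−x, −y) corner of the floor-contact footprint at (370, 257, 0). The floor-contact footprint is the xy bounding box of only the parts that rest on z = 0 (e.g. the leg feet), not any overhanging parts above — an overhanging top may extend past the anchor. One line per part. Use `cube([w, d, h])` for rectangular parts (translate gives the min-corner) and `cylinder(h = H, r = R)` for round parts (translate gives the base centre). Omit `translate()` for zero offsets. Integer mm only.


translate([420, 307, 0]) cylinder(h = 24, r = 50);
translate([420, 307, 24]) cylinder(h = 69, r = 16);
translate([420, 307, 93]) cylinder(h = 24, r = 50);


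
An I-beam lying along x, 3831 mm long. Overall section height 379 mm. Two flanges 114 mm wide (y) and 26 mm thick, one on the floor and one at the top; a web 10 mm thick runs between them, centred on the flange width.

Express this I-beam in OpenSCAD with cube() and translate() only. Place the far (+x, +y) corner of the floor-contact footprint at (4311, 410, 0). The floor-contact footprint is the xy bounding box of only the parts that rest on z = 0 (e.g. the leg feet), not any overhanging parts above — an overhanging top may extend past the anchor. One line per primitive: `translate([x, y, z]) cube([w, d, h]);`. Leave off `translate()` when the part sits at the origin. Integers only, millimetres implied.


translate([480, 296, 0]) cube([3831, 114, 26]);
translate([480, 348, 26]) cube([3831, 10, 327]);
translate([480, 296, 353]) cube([3831, 114, 26]);


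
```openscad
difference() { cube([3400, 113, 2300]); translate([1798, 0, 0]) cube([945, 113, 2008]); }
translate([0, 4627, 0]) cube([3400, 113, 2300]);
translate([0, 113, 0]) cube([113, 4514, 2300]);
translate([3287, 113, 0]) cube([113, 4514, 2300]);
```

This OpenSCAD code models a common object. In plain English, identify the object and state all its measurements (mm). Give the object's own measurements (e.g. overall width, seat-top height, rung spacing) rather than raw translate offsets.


A single room: four walls, each 2300 mm tall and 113 mm thick, enclosing an outside footprint 3400×4740 mm (x × y), no floor or roof. The front and back walls (−y and +y sides) run the full x-width; the side walls fit between their inner faces. A door opening 945 mm wide and 2008 mm tall is cut through the front wall from the floor up, its −x edge 1798 mm from the wall's −x end.


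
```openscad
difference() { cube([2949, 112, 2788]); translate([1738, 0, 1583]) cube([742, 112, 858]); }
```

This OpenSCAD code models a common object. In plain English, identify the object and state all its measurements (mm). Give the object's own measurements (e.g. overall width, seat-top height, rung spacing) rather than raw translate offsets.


A wall 2949 mm long (x), 112 mm thick (y), 2788 mm tall, with a rectangular window opening cut through it. The opening is 742 mm wide and 858 mm tall; its sill is at z = 1583 mm and its near (−x) edge is 1738 mm from the wall's −x end. The opening passes through the full wall thickness.


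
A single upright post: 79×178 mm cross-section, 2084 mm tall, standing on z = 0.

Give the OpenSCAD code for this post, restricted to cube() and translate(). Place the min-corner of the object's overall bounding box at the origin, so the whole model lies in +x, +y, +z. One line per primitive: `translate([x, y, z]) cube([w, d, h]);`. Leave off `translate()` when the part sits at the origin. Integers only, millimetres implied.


cube([79, 178, 2084]);


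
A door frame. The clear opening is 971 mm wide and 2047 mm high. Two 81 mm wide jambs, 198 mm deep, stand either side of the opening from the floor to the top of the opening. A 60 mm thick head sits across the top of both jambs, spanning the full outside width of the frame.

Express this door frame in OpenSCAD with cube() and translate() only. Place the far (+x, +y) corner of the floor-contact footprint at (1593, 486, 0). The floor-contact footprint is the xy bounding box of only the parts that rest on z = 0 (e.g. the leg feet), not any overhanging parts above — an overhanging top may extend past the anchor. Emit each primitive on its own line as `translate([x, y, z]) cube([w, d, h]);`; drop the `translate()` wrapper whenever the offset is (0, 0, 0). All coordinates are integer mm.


translate([460, 288, 0]) cube([81, 198, 2047]);
translate([1512, 288, 0]) cube([81, 198, 2047]);
translate([460, 288, 2047]) cube([1133, 198, 60]);


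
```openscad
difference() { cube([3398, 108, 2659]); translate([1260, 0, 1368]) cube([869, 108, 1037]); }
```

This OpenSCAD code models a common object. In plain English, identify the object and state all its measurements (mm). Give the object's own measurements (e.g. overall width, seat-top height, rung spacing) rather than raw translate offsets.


A wall 3398 mm long (x), 108 mm thick (y), 2659 mm tall, with a rectangular window opening cut through it. The opening is 869 mm wide and 1037 mm tall; its sill is at z = 1368 mm and its near (−x) edge is 1260 mm from the wall's −x end. The opening passes through the full wall thickness.


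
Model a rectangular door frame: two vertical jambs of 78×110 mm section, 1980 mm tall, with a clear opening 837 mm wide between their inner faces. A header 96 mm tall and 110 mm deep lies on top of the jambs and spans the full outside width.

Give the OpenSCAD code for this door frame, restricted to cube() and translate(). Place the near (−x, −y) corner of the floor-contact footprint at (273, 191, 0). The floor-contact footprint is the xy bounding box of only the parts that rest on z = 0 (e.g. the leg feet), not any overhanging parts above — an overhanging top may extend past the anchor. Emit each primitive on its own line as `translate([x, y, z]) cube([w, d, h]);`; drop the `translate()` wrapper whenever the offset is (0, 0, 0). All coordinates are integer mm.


translate([273, 191, 0]) cube([78, 110, 1980]);
translate([1188, 191, 0]) cube([78, 110, 1980]);
translate([273, 191, 1980]) cube([993, 110, 96]);


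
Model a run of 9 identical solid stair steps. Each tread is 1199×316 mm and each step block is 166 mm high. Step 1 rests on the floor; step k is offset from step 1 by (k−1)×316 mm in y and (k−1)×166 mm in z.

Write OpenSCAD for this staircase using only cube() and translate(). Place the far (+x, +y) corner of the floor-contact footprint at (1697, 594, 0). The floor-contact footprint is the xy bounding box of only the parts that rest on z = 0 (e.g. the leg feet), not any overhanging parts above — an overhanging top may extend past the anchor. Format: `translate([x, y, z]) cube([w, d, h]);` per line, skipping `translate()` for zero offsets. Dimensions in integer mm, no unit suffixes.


translate([498, 278, 0]) cube([1199, 316, 166]);
translate([498, 594, 166]) cube([1199, 316, 166]);
translate([498, 910, 332]) cube([1199, 316, 166]);
translate([498, 1226, 498]) cube([1199, 316, 166]);
translate([498, 1542, 664]) cube([1199, 316, 166]);
translate([498, 1858, 830]) cube([1199, 316, 166]);
translate([498, 2174, 996]) cube([1199, 316, 166]);
translate([498, 2490, 1162]) cube([1199, 316, 166]);
translate([498, 2806, 1328]) cube([1199, 316, 166]);


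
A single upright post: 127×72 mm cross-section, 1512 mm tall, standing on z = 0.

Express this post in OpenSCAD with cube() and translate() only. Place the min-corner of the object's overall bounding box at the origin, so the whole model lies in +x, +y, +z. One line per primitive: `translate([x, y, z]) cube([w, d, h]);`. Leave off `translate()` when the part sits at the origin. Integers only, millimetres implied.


cube([127, 72, 1512]);


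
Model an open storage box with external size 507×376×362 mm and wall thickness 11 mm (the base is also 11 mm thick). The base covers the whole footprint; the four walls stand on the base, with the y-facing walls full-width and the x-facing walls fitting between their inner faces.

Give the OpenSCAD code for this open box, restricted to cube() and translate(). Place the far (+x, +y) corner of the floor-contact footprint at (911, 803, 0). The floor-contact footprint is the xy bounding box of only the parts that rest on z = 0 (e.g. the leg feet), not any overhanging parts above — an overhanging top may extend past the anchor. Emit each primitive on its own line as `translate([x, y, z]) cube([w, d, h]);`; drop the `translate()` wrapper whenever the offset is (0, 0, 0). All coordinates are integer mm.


translate([404, 427, 0]) cube([507, 376, 11]);
translate([404, 427, 11]) cube([507, 11, 351]);
translate([404, 792, 11]) cube([507, 11, 351]);
translate([404, 438, 11]) cube([11, 354, 351]);
translate([900, 438, 11]) cube([11, 354, 351]);


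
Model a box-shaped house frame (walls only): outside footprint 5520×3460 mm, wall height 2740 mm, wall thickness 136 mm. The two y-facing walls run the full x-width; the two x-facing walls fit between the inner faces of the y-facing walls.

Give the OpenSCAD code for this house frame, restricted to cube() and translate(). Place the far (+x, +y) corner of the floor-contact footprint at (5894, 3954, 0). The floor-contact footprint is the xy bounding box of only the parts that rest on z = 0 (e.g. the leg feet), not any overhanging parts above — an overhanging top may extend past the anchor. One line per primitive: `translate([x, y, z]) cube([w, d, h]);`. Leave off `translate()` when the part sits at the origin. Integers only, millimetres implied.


translate([374, 494, 0]) cube([5520, 136, 2740]);
translate([374, 3818, 0]) cube([5520, 136, 2740]);
translate([374, 630, 0]) cube([136, 3188, 2740]);
translate([5758, 630, 0]) cube([136, 3188, 2740]);


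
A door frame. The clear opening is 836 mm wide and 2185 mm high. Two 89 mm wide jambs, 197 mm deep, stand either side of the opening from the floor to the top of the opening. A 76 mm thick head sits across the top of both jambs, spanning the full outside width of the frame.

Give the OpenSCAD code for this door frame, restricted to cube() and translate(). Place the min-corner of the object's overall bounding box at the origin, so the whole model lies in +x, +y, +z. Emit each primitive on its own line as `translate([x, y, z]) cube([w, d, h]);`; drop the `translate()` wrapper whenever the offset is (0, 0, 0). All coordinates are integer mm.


cube([89, 197, 2185]);
translate([925, 0, 0]) cube([89, 197, 2185]);
translate([0, 0, 2185]) cube([1014, 197, 76]);


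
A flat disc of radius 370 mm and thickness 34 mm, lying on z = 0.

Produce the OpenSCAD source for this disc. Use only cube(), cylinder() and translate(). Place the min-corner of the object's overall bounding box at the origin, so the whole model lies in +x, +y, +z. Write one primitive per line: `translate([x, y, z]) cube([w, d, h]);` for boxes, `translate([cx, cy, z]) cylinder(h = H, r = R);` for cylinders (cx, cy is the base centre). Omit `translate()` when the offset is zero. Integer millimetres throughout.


translate([370, 370, 0]) cylinder(h = 34, r = 370);


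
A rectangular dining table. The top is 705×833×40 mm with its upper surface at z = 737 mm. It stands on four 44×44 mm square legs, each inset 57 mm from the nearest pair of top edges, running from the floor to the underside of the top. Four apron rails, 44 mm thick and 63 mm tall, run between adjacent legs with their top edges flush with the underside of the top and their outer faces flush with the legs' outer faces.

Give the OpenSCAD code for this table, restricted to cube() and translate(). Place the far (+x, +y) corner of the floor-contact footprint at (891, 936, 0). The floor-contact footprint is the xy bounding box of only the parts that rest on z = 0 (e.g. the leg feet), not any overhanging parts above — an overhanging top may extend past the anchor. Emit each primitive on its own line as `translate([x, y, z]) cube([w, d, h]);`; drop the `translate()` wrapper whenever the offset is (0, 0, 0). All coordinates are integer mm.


translate([243, 160, 697]) cube([705, 833, 40]);
translate([300, 217, 0]) cube([44, 44, 697]);
translate([847, 217, 0]) cube([44, 44, 697]);
translate([300, 892, 0]) cube([44, 44, 697]);
translate([847, 892, 0]) cube([44, 44, 697]);
translate([344, 217, 634]) cube([503, 44, 63]);
translate([344, 892, 634]) cube([503, 44, 63]);
translate([300, 261, 634]) cube([44, 631, 63]);
translate([847, 261, 634]) cube([44, 631, 63]);


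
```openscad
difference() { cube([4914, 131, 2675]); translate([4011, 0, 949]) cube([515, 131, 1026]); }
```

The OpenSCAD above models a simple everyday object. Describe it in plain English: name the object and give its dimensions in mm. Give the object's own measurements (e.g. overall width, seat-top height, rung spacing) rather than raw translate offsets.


A wall 4914 mm long (x), 131 mm thick (y), 2675 mm tall, with a rectangular window opening cut through it. The opening is 515 mm wide and 1026 mm tall; its sill is at z = 949 mm and its near (−x) edge is 4011 mm from the wall's −x end. The opening passes through the full wall thickness.


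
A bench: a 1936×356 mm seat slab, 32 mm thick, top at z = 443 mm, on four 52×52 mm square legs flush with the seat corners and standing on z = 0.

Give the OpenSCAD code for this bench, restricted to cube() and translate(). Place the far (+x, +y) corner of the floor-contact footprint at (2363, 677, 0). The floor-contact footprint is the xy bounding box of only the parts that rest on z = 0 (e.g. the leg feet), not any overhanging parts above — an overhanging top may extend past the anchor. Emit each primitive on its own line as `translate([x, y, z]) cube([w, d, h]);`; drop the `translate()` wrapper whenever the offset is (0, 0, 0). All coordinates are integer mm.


translate([427, 321, 411]) cube([1936, 356, 32]);
translate([427, 321, 0]) cube([52, 52, 411]);
translate([427, 625, 0]) cube([52, 52, 411]);
translate([2311, 321, 0]) cube([52, 52, 411]);
translate([2311, 625, 0]) cube([52, 52, 411]);


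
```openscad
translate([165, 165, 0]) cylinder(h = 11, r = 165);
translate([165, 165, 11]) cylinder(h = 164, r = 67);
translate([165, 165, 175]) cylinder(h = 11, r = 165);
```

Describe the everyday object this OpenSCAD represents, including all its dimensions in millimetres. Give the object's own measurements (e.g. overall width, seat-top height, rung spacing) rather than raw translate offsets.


A spool: two coaxial disc flanges of radius 165 mm and thickness 11 mm, joined by a core cylinder of radius 67 mm and height 164 mm. The lower flange rests on z = 0 and the three cylinders share a vertical axis.


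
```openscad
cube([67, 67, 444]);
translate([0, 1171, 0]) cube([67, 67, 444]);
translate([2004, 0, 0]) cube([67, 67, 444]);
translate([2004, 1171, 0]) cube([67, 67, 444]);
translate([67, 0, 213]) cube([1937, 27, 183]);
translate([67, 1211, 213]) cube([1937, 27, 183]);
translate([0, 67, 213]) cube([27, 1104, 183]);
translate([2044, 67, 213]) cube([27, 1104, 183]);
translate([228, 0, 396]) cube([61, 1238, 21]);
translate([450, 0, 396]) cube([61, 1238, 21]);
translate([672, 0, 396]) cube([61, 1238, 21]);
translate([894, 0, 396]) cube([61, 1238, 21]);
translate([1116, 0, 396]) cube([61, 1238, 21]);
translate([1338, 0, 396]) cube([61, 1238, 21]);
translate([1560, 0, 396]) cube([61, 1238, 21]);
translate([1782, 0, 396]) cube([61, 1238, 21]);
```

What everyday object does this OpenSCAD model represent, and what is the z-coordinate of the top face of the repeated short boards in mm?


A bed frame. The slat-top height is 417 mm.

Four posts, four rails, and a row of slats — a bed frame. Slats sit on the rails at z = 213 + 183 = 396; with slat thickness 21, the top is 417 mm.


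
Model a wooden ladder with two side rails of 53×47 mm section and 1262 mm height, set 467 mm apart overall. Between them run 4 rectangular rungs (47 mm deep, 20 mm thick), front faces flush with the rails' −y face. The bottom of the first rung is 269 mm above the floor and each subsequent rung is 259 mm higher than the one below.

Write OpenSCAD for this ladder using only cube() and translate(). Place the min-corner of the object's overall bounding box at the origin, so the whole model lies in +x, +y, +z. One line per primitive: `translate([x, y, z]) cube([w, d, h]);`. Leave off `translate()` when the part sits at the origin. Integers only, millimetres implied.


cube([53, 47, 1262]);
translate([414, 0, 0]) cube([53, 47, 1262]);
translate([53, 0, 269]) cube([361, 47, 20]);
translate([53, 0, 528]) cube([361, 47, 20]);
translate([53, 0, 787]) cube([361, 47, 20]);
translate([53, 0, 1046]) cube([361, 47, 20]);


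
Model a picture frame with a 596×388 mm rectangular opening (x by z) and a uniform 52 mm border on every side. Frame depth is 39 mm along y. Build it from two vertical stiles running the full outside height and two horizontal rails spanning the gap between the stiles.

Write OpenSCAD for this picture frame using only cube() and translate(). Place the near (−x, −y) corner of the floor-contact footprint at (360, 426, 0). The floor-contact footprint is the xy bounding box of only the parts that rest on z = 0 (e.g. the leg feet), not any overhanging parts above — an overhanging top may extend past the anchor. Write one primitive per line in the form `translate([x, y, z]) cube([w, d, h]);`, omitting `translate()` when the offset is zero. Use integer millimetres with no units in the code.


translate([360, 426, 0]) cube([52, 39, 492]);
translate([1008, 426, 0]) cube([52, 39, 492]);
translate([412, 426, 0]) cube([596, 39, 52]);
translate([412, 426, 440]) cube([596, 39, 52]);


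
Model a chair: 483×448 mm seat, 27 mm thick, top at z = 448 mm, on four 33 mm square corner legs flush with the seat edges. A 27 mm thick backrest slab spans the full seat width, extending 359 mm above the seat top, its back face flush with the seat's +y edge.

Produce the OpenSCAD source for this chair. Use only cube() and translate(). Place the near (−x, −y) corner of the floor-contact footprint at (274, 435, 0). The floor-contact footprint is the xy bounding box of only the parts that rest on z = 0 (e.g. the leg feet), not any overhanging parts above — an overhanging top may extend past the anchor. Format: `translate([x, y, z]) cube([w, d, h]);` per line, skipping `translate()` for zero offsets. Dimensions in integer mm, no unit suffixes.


translate([274, 435, 421]) cube([483, 448, 27]);
translate([274, 435, 0]) cube([33, 33, 421]);
translate([724, 435, 0]) cube([33, 33, 421]);
translate([274, 850, 0]) cube([33, 33, 421]);
translate([724, 850, 0]) cube([33, 33, 421]);
translate([274, 856, 448]) cube([483, 27, 359]);


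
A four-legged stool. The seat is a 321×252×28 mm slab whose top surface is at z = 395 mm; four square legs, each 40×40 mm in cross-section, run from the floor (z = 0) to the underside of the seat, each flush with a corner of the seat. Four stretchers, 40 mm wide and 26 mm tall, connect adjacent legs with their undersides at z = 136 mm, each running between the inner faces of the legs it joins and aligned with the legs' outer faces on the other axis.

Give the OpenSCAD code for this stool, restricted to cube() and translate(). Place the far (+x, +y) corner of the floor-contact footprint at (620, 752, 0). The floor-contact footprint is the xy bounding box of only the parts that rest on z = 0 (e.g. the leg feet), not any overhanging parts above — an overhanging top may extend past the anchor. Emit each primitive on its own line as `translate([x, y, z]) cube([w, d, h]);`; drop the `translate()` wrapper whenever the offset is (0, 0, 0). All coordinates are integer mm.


translate([299, 500, 367]) cube([321, 252, 28]);
translate([299, 500, 0]) cube([40, 40, 367]);
translate([580, 500, 0]) cube([40, 40, 367]);
translate([299, 712, 0]) cube([40, 40, 367]);
translate([580, 712, 0]) cube([40, 40, 367]);
translate([339, 500, 136]) cube([241, 40, 26]);
translate([339, 712, 136]) cube([241, 40, 26]);
translate([299, 540, 136]) cube([40, 172, 26]);
translate([580, 540, 136]) cube([40, 172, 26]);


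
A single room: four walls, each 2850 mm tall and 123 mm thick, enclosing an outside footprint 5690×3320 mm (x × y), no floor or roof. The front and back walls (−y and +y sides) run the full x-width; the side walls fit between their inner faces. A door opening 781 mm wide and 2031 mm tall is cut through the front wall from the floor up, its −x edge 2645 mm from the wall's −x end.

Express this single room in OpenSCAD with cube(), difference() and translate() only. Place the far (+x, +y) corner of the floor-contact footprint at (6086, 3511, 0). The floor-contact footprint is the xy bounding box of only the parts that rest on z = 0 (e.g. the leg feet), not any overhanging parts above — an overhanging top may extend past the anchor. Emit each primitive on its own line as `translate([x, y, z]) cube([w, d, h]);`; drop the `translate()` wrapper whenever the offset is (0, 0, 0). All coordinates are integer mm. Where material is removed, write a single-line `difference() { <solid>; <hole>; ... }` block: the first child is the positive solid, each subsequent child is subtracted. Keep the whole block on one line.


difference() { translate([396, 191, 0]) cube([5690, 123, 2850]); translate([3041, 191, 0]) cube([781, 123, 2031]); }
translate([396, 3388, 0]) cube([5690, 123, 2850]);
translate([396, 314, 0]) cube([123, 3074, 2850]);
translate([5963, 314, 0]) cube([123, 3074, 2850]);


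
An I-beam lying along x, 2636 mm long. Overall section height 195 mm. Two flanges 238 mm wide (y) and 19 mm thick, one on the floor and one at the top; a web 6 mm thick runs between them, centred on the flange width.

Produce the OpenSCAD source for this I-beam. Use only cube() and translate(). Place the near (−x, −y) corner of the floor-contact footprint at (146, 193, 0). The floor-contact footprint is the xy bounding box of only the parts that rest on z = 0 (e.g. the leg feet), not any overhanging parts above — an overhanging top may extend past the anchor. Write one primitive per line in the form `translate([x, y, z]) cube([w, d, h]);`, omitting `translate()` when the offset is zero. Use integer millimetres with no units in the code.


translate([146, 193, 0]) cube([2636, 238, 19]);
translate([146, 309, 19]) cube([2636, 6, 157]);
translate([146, 193, 176]) cube([2636, 238, 19]);


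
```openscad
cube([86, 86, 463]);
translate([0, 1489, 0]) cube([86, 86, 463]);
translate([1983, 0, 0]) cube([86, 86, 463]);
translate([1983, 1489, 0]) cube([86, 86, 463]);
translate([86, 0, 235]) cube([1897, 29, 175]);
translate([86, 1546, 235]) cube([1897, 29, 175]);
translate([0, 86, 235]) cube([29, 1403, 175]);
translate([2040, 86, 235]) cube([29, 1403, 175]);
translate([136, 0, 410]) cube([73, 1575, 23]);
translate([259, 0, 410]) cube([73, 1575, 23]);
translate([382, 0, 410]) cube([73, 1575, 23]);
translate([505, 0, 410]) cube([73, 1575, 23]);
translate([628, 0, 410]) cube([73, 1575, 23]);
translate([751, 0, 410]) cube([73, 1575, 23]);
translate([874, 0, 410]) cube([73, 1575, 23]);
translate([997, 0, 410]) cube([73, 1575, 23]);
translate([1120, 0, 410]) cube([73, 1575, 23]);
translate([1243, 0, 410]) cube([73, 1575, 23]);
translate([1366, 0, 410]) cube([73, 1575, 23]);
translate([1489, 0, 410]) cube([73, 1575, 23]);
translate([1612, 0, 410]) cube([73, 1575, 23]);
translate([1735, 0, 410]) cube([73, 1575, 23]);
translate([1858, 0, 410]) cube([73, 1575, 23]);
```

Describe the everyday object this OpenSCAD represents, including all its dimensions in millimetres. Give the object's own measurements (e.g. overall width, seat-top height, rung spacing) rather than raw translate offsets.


A bed frame 2069 mm long (x) by 1575 mm wide (y). Four 86×86 mm corner posts, 463 mm tall, at the corners of the footprint. Four rails of 29 mm thickness and 175 mm height run between adjacent posts with their undersides at z = 235 mm, their outer faces flush with the outside of the frame (the two x-running rails run between the posts' inner faces; the two y-running rails run between the posts' inner faces). 15 slats, each 73 mm wide (x) and 23 mm thick, lie across the top of the two x-running rails, running the full 1575 mm width of the frame in y; along x they sit between the end posts with a 50 mm gap after the −x posts and between neighbouring slats, leaving 52 mm before the +x posts.


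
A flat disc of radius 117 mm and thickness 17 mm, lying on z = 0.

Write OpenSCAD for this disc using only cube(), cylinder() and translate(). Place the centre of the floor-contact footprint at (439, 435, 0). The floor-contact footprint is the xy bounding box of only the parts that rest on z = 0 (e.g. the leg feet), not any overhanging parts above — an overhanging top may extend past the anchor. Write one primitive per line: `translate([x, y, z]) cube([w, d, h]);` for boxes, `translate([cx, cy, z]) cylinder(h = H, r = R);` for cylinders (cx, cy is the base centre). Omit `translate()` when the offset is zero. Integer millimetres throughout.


translate([439, 435, 0]) cylinder(h = 17, r = 117);


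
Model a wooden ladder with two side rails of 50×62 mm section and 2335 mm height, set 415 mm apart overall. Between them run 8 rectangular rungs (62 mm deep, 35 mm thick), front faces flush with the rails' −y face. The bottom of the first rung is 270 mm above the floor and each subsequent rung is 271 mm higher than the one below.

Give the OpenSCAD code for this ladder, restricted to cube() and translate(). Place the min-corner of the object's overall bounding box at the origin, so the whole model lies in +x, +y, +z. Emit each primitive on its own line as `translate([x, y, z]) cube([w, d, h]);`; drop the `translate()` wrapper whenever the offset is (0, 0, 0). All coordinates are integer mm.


// rung span = 415 - 2*50 = 315
// rung[k] z = 270 + k*271
cube([50, 62, 2335]);
translate([365, 0, 0]) cube([50, 62, 2335]);
translate([50, 0, 270]) cube([315, 62, 35]);
translate([50, 0, 541]) cube([315, 62, 35]);
translate([50, 0, 812]) cube([315, 62, 35]);
translate([50, 0, 1083]) cube([315, 62, 35]);
translate([50, 0, 1354]) cube([315, 62, 35]);
translate([50, 0, 1625]) cube([315, 62, 35]);
translate([50, 0, 1896]) cube([315, 62, 35]);
translate([50, 0, 2167]) cube([315, 62, 35]);


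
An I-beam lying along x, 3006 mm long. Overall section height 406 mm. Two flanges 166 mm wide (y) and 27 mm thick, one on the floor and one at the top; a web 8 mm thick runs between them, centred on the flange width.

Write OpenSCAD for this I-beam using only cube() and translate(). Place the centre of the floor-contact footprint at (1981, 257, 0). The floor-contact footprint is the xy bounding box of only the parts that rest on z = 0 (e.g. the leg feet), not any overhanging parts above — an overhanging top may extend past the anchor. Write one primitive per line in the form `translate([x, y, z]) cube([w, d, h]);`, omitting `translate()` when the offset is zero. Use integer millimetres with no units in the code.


translate([478, 174, 0]) cube([3006, 166, 27]);
translate([478, 253, 27]) cube([3006, 8, 352]);
translate([478, 174, 379]) cube([3006, 166, 27]);


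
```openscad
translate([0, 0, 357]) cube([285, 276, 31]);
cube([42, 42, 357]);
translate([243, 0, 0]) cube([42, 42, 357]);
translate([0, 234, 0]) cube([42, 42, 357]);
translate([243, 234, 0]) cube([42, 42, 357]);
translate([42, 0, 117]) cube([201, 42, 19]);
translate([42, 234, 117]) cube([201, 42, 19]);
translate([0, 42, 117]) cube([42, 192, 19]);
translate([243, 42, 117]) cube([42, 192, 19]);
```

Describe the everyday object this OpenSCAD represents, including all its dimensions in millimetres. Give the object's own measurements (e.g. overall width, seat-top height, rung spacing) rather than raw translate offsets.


A simple wooden stool: a rectangular seat 285 mm (x) by 276 mm (y), 31 mm thick, top face at z = 388 mm, on four square legs, each 42×42 mm in cross-section. The legs rest on z = 0, each flush with a corner of the seat. Four stretchers, 42 mm wide and 19 mm tall, connect adjacent legs with their undersides at z = 117 mm, each running between the inner faces of the legs it joins and aligned with the legs' outer faces on the other axis.


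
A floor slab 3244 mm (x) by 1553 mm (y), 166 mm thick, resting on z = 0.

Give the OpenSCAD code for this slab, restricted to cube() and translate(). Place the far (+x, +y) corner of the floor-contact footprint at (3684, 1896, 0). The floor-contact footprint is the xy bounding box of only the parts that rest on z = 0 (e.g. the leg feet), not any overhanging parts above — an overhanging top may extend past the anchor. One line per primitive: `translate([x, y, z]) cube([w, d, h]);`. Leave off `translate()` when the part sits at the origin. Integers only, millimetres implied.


translate([440, 343, 0]) cube([3244, 1553, 166]);


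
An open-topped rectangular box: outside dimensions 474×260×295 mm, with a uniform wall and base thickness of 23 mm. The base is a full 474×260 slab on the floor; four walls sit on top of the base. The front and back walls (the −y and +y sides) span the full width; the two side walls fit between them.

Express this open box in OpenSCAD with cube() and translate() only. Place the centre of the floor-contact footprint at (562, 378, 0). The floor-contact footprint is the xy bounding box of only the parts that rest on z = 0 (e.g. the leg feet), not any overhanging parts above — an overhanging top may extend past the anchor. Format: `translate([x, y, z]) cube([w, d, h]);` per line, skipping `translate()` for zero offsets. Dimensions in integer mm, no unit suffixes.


translate([325, 248, 0]) cube([474, 260, 23]);
translate([325, 248, 23]) cube([474, 23, 272]);
translate([325, 485, 23]) cube([474, 23, 272]);
translate([325, 271, 23]) cube([23, 214, 272]);
translate([776, 271, 23]) cube([23, 214, 272]);


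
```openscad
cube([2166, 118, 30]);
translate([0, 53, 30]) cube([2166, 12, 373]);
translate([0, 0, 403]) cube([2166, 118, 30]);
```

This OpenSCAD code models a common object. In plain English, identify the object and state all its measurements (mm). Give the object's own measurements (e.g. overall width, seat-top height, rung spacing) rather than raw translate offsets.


An I-beam lying along x, 2166 mm long. Overall section height 433 mm. Two flanges 118 mm wide (y) and 30 mm thick, one on the floor and one at the top; a web 12 mm thick runs between them, centred on the flange width.


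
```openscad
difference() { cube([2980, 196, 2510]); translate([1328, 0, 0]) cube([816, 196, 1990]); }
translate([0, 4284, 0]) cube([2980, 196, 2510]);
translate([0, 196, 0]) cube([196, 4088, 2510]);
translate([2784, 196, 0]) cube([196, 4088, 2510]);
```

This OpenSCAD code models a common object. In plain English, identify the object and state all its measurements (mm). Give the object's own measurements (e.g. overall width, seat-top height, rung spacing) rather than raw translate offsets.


A single room: four walls, each 2510 mm tall and 196 mm thick, enclosing an outside footprint 2980×4480 mm (x × y), no floor or roof. The front and back walls (−y and +y sides) run the full x-width; the side walls fit between their inner faces. A door opening 816 mm wide and 1990 mm tall is cut through the front wall from the floor up, its −x edge 1328 mm from the wall's −x end.


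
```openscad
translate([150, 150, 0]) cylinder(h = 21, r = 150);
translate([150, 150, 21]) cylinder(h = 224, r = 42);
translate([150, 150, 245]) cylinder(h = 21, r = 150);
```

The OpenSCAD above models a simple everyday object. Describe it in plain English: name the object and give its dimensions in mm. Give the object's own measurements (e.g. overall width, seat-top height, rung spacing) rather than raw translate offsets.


A spool: two coaxial disc flanges of radius 150 mm and thickness 21 mm, joined by a core cylinder of radius 42 mm and height 224 mm. The lower flange rests on z = 0 and the three cylinders share a vertical axis.


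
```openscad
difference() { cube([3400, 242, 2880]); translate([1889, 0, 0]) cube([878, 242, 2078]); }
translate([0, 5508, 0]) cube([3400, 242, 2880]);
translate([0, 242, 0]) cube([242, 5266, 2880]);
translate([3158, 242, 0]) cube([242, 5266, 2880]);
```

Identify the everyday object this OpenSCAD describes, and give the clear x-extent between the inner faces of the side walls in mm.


A single room. The interior width is 2916 mm.

Four walls enclosing a rectangle with a door in the front wall — a room. Outside width 3400 minus two 242 mm walls gives 2916 mm.


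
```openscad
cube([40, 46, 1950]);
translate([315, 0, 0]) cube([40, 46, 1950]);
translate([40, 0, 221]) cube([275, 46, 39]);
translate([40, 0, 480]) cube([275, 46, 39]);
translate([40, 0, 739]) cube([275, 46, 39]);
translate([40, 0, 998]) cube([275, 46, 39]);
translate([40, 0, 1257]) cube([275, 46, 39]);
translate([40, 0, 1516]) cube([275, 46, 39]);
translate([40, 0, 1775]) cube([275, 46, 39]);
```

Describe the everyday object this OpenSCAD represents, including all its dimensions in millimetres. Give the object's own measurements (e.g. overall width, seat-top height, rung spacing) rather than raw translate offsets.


A straight ladder. Two 40×46 mm vertical rails, 1950 mm tall, stand 355 mm apart (outside-to-outside) with their front faces coplanar on the −y side. 7 rungs, each 46 mm deep and 39 mm tall, span between the inner faces of the rails, front faces flush with the rails. The lowest rung's underside is at z = 221 mm and rungs are spaced 259 mm apart (underside to underside).


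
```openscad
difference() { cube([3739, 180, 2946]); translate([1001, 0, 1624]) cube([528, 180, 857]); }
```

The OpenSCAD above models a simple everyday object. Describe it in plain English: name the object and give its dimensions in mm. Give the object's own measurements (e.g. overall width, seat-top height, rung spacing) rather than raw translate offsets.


A wall 3739 mm long (x), 180 mm thick (y), 2946 mm tall, with a rectangular window opening cut through it. The opening is 528 mm wide and 857 mm tall; its sill is at z = 1624 mm and its near (−x) edge is 1001 mm from the wall's −x end. The opening passes through the full wall thickness.


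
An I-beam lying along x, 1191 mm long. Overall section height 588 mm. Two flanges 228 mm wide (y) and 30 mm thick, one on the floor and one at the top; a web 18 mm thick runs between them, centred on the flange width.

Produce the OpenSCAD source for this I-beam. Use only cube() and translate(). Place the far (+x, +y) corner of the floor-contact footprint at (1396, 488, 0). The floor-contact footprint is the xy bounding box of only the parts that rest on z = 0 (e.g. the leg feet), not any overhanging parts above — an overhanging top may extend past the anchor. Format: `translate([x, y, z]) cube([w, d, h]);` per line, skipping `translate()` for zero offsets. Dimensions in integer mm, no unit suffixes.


translate([205, 260, 0]) cube([1191, 228, 30]);
translate([205, 365, 30]) cube([1191, 18, 528]);
translate([205, 260, 558]) cube([1191, 228, 30]);


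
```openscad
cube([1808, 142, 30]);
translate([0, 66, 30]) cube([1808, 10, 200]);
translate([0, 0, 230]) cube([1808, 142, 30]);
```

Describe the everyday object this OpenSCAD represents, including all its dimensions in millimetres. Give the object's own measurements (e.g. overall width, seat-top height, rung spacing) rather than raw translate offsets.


An I-beam lying along x, 1808 mm long. Overall section height 260 mm. Two flanges 142 mm wide (y) and 30 mm thick, one on the floor and one at the top; a web 10 mm thick runs between them, centred on the flange width.


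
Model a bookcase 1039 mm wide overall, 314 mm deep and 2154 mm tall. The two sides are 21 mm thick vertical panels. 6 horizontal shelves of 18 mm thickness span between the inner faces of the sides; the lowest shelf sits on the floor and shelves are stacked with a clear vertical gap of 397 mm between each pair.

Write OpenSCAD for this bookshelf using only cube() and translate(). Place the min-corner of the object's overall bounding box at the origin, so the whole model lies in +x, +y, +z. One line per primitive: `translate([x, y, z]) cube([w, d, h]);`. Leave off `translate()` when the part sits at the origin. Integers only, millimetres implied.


cube([21, 314, 2154]);
translate([1018, 0, 0]) cube([21, 314, 2154]);
translate([21, 0, 0]) cube([997, 314, 18]);
translate([21, 0, 415]) cube([997, 314, 18]);
translate([21, 0, 830]) cube([997, 314, 18]);
translate([21, 0, 1245]) cube([997, 314, 18]);
translate([21, 0, 1660]) cube([997, 314, 18]);
translate([21, 0, 2075]) cube([997, 314, 18]);


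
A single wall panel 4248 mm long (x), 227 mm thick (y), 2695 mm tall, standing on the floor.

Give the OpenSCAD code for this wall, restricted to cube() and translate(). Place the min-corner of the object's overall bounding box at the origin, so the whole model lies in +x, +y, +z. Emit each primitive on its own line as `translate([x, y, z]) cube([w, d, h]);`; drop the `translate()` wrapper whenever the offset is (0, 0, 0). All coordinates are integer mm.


cube([4248, 227, 2695]);
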